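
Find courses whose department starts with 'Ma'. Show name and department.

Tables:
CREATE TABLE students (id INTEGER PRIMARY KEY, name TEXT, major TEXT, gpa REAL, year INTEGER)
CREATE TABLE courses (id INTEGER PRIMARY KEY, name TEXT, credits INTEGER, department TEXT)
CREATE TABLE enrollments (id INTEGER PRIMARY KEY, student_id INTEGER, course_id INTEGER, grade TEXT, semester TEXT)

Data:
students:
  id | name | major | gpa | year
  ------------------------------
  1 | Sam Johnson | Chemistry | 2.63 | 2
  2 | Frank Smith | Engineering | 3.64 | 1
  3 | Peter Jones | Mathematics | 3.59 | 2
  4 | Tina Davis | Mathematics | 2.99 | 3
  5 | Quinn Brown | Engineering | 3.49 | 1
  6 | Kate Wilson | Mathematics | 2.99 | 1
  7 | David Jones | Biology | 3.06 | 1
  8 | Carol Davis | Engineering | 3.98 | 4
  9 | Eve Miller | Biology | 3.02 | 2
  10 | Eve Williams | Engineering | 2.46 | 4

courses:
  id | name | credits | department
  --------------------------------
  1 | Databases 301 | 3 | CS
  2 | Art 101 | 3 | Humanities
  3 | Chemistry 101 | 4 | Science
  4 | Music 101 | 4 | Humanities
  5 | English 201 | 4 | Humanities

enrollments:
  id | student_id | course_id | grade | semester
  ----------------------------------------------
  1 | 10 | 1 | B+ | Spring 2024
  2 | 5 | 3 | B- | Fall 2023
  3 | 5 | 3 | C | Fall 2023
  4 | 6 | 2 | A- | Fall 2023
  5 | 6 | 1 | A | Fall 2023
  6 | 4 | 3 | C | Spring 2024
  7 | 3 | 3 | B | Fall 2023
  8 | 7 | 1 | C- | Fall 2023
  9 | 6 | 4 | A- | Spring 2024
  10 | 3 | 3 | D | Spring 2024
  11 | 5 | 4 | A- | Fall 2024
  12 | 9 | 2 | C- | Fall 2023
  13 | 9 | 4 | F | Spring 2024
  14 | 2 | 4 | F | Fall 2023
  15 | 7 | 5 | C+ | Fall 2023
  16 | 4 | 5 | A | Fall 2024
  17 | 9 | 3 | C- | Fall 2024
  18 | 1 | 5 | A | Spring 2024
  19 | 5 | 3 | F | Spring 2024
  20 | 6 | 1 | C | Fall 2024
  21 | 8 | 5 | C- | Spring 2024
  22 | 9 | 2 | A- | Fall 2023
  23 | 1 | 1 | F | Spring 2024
SELECT name, department FROM courses WHERE department LIKE 'Ma%'

Execution result:
(no rows)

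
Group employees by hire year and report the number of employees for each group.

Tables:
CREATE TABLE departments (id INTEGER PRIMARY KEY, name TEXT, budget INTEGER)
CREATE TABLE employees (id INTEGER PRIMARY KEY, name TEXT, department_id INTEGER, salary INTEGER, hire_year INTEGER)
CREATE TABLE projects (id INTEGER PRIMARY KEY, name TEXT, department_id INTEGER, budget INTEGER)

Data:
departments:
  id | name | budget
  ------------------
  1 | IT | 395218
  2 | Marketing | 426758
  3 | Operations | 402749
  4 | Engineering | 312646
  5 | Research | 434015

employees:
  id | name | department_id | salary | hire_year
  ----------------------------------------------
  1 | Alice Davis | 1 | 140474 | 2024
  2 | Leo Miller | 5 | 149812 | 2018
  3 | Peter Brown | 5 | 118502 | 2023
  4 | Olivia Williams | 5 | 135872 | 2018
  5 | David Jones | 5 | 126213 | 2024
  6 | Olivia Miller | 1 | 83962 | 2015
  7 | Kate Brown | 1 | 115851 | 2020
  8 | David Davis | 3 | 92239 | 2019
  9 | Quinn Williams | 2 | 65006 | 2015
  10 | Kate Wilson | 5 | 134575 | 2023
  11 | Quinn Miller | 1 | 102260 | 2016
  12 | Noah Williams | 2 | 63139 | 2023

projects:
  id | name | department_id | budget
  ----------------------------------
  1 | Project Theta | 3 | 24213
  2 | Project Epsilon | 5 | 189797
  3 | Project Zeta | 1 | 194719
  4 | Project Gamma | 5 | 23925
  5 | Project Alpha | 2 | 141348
SELECT hire_year, COUNT(*) AS n FROM employees GROUP BY hire_year

Execution result:
hire_year | n
2015 | 2
2016 | 1
2018 | 2
2019 | 1
2020 | 1
2023 | 3
2024 | 2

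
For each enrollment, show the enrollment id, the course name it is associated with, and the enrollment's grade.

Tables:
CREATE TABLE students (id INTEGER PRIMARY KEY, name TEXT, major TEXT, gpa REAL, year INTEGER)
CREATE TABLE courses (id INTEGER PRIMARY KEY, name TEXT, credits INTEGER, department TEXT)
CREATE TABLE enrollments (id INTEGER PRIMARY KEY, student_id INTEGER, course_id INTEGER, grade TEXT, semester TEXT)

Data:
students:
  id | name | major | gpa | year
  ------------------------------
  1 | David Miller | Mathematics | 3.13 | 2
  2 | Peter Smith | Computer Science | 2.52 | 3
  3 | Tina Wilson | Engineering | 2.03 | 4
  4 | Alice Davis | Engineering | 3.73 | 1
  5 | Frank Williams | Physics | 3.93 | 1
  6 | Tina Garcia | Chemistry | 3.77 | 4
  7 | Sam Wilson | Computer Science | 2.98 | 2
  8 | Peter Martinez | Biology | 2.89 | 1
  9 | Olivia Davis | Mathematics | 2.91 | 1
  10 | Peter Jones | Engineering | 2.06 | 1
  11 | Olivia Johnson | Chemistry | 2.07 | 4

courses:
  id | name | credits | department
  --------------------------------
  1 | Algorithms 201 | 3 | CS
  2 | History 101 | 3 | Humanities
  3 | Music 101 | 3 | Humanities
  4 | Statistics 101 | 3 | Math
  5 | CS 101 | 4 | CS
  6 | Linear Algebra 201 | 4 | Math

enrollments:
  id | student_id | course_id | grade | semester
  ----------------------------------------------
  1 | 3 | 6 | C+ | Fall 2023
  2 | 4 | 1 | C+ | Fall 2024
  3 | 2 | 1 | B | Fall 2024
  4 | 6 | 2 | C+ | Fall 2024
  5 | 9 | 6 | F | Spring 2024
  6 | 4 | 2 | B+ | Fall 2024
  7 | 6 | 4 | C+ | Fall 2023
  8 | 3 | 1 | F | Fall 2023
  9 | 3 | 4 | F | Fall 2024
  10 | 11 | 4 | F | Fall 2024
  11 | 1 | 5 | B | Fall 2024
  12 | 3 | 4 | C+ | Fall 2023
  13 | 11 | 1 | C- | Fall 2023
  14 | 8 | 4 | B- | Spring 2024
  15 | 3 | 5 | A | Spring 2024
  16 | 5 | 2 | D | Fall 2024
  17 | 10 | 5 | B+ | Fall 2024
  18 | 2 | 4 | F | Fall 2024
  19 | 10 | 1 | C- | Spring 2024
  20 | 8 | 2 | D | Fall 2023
SELECT c.id, p.name AS course, c.grade FROM enrollments c JOIN courses p ON c.course_id = p.id

Execution result:
id | course | grade
1 | Linear Algebra 201 | C+
2 | Algorithms 201 | C+
3 | Algorithms 201 | B
4 | History 101 | C+
5 | Linear Algebra 201 | F
6 | History 101 | B+
7 | Statistics 101 | C+
8 | Algorithms 201 | F
9 | Statistics 101 | F
10 | Statistics 101 | F
11 | CS 101 | B
12 | Statistics 101 | C+
13 | Algorithms 201 | C-
14 | Statistics 101 | B-
15 | CS 101 | A
16 | History 101 | D
17 | CS 101 | B+
18 | Statistics 101 | F
19 | Algorithms 201 | C-
20 | History 101 | D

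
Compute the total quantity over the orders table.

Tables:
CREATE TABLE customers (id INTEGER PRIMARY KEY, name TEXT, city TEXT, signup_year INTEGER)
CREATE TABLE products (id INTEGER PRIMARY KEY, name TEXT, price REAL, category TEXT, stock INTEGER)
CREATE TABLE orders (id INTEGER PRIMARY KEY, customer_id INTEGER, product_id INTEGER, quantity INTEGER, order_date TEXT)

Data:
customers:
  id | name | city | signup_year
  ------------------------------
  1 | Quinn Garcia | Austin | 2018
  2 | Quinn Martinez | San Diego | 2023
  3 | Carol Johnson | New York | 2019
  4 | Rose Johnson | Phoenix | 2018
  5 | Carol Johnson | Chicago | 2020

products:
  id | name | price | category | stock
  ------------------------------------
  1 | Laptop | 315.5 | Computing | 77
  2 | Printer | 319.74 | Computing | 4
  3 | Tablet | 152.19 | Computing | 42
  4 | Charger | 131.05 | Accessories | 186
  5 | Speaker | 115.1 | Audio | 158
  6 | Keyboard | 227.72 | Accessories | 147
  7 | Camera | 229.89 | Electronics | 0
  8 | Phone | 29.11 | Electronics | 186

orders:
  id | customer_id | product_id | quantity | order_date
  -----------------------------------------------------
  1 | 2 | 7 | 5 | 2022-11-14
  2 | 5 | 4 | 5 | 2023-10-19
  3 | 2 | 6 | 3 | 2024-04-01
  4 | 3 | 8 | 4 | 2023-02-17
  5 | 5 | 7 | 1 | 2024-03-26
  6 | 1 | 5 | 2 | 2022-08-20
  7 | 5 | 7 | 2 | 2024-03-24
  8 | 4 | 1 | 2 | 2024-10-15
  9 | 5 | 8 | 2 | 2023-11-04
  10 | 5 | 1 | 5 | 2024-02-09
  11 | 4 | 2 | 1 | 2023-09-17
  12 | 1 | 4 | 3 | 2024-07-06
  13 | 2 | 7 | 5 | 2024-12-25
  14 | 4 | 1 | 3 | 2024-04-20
SELECT SUM(quantity) FROM orders

Execution result:
43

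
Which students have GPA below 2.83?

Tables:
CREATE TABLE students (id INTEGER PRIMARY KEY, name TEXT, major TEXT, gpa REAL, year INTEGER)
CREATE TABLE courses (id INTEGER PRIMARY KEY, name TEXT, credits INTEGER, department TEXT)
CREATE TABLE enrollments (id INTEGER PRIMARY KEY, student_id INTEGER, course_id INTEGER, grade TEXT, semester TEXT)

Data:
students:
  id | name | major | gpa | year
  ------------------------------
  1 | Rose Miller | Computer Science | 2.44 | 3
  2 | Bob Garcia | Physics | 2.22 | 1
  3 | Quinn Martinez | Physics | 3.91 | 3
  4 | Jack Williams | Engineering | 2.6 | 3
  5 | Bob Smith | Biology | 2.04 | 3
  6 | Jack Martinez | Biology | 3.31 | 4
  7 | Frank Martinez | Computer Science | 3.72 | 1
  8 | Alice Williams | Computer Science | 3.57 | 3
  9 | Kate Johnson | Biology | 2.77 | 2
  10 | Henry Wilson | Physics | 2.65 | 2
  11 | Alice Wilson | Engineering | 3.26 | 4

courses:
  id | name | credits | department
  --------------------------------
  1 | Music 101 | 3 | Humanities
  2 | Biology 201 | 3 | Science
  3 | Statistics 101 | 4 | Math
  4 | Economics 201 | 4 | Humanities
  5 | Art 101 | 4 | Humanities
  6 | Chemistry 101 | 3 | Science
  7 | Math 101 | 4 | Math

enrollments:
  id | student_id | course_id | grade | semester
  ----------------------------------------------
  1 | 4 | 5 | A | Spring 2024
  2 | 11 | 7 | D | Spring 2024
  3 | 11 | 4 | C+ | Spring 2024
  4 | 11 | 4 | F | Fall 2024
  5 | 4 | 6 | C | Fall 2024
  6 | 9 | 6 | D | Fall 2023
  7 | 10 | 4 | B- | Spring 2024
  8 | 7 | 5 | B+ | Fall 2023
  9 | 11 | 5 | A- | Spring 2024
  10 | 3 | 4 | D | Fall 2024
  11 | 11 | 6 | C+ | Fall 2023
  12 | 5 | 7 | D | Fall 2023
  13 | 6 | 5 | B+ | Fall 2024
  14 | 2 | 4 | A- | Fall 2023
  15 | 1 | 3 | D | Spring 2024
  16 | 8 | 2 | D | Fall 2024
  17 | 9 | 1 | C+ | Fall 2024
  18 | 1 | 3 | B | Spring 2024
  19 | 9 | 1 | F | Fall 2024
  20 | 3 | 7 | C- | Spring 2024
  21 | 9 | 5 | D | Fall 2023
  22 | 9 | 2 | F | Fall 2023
SELECT name, gpa FROM students WHERE gpa < 2.83

Execution result:
name | gpa
Rose Miller | 2.44
Bob Garcia | 2.22
Jack Williams | 2.60
Bob Smith | 2.04
Kate Johnson | 2.77
Henry Wilson | 2.65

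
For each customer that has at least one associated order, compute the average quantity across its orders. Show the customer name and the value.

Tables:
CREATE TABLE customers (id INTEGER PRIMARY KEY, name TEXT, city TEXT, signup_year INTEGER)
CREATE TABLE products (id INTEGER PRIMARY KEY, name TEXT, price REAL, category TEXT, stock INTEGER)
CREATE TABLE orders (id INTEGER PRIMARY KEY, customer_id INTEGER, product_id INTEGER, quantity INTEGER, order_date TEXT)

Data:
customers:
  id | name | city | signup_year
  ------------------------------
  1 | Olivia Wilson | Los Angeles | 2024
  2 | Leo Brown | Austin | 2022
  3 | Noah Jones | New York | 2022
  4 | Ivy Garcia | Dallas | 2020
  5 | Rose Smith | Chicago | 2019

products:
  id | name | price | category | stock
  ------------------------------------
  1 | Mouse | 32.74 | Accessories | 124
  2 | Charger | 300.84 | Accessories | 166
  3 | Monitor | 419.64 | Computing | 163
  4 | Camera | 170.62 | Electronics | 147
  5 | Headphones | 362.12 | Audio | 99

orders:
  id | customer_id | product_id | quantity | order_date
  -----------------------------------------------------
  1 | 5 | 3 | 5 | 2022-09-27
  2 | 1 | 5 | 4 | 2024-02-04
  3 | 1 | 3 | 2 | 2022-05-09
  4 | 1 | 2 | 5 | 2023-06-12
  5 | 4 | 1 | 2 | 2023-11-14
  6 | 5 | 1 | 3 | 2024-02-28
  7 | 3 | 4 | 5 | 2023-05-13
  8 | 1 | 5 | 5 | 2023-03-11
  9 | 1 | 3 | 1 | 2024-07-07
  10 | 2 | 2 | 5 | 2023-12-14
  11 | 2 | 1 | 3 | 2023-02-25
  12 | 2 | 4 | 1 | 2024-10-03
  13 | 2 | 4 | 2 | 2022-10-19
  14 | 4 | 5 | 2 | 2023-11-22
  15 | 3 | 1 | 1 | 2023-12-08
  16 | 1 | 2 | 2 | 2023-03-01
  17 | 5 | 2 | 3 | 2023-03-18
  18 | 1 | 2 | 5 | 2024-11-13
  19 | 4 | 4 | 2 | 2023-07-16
SELECT p.name, AVG(c.quantity) AS avg_quantity FROM orders c JOIN customers p ON c.customer_id = p.id GROUP BY p.id, p.name

Execution result:
name | avg_quantity
Olivia Wilson | 3.43
Leo Brown | 2.75
Noah Jones | 3.00
Ivy Garcia | 2.00
Rose Smith | 3.67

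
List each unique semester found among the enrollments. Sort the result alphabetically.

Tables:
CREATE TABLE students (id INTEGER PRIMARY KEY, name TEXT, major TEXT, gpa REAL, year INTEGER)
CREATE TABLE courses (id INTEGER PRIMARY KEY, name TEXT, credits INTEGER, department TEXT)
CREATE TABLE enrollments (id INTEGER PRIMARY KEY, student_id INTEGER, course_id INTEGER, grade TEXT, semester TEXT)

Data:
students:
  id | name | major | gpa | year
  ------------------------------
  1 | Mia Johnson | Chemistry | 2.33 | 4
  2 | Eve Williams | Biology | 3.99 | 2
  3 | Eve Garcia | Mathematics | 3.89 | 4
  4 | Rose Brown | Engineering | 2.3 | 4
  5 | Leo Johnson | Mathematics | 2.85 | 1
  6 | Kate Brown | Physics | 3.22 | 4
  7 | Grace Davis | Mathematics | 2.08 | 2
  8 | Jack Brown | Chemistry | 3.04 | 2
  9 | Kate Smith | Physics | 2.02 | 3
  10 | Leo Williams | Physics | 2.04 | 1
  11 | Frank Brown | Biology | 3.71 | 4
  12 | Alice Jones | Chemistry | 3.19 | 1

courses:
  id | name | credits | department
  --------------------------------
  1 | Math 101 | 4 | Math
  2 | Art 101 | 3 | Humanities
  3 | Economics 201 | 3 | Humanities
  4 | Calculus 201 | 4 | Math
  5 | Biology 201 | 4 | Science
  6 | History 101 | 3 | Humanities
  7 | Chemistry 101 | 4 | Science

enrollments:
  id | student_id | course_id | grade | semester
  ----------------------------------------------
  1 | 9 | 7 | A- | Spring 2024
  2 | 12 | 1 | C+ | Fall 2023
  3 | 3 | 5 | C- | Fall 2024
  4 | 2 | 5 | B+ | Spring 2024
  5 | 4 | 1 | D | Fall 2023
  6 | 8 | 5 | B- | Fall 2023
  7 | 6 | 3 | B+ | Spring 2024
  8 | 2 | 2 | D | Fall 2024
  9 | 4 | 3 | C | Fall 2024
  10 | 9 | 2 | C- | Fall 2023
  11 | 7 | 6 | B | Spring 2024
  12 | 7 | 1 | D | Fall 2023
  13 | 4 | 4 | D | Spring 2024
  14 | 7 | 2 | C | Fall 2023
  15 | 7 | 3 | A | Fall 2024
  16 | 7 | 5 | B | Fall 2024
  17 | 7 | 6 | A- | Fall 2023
SELECT DISTINCT semester FROM enrollments ORDER BY semester

Execution result:
semester
Fall 2023
Fall 2024
Spring 2024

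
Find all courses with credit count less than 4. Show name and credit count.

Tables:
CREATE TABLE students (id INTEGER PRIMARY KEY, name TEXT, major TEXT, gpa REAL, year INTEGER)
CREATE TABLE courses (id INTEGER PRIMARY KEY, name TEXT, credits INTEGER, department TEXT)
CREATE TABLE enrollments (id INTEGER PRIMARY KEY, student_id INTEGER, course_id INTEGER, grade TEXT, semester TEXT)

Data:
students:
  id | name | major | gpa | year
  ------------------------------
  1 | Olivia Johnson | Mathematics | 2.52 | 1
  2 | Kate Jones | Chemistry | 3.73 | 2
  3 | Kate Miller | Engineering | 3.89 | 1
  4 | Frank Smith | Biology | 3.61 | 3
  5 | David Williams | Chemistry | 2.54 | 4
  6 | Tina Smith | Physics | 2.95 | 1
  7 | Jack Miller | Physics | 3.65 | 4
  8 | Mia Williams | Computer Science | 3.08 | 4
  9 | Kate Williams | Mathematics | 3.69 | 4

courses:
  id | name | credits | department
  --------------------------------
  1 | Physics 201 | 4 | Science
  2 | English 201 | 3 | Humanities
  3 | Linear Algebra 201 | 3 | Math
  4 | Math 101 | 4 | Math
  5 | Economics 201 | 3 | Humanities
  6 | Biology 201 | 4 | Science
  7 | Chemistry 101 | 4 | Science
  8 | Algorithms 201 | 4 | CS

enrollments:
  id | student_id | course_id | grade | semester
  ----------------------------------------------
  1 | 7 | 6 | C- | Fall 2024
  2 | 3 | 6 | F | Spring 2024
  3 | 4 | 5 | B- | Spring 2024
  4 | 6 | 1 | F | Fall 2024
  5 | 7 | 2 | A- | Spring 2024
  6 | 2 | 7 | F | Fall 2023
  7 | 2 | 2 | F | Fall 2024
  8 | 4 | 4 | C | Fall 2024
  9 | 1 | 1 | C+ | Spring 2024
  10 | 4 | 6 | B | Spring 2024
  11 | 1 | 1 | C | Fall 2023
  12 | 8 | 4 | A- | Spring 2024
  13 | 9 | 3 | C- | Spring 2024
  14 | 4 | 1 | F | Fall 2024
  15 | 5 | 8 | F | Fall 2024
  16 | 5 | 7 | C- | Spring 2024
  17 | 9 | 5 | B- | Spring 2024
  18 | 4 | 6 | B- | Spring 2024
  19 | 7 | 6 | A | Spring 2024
SELECT name, credits FROM courses WHERE credits < 4

Execution result:
name | credits
English 201 | 3
Linear Algebra 201 | 3
Economics 201 | 3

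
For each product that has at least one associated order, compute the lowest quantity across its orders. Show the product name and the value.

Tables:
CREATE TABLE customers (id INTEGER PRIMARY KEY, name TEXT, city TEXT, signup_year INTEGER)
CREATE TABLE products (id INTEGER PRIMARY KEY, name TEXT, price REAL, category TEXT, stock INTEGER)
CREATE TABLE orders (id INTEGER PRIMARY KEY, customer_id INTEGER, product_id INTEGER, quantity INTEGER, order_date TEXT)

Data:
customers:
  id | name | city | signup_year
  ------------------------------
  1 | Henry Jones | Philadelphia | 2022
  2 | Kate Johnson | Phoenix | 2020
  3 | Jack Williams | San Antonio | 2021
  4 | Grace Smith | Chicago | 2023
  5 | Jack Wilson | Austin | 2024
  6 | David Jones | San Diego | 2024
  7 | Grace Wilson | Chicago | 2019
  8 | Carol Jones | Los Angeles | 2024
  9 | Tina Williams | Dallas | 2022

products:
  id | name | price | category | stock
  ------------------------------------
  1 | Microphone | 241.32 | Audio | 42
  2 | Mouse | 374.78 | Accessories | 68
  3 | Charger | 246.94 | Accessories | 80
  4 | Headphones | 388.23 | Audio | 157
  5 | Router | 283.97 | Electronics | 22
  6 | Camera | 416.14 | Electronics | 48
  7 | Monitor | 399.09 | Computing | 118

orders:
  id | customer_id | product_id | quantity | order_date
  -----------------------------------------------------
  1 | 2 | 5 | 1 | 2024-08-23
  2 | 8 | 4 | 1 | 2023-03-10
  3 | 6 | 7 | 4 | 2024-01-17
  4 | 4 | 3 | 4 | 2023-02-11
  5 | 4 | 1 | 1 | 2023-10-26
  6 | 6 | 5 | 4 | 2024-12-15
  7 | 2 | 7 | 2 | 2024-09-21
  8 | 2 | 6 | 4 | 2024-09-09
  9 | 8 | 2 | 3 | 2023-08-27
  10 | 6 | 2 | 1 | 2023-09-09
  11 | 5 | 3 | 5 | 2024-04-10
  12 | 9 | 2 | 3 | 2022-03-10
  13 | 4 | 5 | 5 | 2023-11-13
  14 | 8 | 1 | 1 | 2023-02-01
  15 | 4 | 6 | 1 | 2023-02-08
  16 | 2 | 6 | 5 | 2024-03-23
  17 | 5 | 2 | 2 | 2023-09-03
SELECT p.name, MIN(c.quantity) AS min_quantity FROM orders c JOIN products p ON c.product_id = p.id GROUP BY p.id, p.name

Execution result:
name | min_quantity
Microphone | 1
Mouse | 1
Charger | 4
Headphones | 1
Router | 1
Camera | 1
Monitor | 2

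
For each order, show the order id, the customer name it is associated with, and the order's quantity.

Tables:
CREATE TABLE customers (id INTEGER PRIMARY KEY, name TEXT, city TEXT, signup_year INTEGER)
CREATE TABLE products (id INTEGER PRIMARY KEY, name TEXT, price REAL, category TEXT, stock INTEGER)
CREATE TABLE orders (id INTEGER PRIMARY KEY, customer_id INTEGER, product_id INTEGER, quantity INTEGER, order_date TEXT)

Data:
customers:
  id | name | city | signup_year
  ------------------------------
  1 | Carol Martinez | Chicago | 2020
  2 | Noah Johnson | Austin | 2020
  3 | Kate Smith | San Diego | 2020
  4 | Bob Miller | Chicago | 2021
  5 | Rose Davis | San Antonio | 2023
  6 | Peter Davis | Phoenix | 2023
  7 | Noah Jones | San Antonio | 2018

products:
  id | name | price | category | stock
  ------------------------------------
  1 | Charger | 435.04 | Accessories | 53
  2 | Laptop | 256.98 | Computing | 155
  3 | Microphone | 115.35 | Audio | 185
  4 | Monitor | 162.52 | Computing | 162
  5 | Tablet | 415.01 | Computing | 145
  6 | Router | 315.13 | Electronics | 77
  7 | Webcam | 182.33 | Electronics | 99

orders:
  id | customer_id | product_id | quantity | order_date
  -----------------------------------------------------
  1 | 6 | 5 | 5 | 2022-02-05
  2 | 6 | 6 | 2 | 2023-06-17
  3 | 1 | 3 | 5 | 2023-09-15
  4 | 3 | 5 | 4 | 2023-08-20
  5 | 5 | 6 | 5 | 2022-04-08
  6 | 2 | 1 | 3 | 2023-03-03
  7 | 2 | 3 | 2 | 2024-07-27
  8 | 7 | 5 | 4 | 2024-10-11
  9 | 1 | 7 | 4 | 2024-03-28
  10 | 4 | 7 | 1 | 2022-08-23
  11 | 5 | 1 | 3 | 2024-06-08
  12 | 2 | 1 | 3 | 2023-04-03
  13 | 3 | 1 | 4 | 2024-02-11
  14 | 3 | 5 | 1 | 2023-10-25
SELECT c.id, p.name AS customer, c.quantity FROM orders c JOIN customers p ON c.customer_id = p.id

Execution result:
id | customer | quantity
1 | Peter Davis | 5
2 | Peter Davis | 2
3 | Carol Martinez | 5
4 | Kate Smith | 4
5 | Rose Davis | 5
6 | Noah Johnson | 3
7 | Noah Johnson | 2
8 | Noah Jones | 4
9 | Carol Martinez | 4
10 | Bob Miller | 1
11 | Rose Davis | 3
12 | Noah Johnson | 3
13 | Kate Smith | 4
14 | Kate Smith | 1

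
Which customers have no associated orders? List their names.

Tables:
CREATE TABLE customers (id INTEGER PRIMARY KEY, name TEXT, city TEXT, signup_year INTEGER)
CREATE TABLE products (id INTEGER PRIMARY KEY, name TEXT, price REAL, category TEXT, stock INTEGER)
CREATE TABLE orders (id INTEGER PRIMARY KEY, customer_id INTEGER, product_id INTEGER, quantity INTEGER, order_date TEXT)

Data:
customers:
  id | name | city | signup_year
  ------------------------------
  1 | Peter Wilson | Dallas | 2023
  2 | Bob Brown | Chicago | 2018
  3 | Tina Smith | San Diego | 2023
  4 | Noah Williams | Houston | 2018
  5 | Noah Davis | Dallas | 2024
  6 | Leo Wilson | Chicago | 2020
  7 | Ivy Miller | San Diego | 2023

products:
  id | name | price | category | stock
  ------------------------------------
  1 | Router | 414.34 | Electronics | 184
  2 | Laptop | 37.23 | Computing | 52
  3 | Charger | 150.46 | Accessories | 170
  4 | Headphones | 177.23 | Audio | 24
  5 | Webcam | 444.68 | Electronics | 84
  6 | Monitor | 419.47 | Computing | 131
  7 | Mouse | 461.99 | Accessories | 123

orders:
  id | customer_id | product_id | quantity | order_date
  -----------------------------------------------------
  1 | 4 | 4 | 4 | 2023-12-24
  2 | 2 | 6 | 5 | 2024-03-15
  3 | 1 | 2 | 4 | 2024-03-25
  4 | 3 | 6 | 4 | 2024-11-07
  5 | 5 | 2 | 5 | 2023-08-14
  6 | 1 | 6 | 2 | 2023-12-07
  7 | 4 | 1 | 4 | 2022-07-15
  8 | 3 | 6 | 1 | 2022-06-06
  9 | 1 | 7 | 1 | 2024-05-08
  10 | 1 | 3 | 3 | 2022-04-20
SELECT p.name FROM customers p LEFT JOIN orders c ON c.customer_id = p.id WHERE c.id IS NULL

Execution result:
name
Leo Wilson
Ivy Miller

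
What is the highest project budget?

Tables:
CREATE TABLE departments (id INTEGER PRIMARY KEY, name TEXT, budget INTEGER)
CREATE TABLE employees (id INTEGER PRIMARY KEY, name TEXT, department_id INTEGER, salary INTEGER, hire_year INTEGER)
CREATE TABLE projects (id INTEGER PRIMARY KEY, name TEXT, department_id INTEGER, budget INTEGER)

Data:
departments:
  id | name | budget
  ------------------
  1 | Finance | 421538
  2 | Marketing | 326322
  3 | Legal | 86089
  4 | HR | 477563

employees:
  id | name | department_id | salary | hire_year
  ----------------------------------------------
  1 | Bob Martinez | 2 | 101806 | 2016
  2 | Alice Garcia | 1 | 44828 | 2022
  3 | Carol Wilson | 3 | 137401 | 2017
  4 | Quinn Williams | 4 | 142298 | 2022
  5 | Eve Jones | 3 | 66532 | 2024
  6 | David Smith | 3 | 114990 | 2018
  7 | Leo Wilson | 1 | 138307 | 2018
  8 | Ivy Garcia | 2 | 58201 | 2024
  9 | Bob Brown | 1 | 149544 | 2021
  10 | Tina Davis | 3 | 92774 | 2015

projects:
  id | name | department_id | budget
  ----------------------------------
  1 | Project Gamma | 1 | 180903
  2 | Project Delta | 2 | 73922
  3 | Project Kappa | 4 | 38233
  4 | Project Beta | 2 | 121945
SELECT MAX(budget) FROM projects

Execution result:
180903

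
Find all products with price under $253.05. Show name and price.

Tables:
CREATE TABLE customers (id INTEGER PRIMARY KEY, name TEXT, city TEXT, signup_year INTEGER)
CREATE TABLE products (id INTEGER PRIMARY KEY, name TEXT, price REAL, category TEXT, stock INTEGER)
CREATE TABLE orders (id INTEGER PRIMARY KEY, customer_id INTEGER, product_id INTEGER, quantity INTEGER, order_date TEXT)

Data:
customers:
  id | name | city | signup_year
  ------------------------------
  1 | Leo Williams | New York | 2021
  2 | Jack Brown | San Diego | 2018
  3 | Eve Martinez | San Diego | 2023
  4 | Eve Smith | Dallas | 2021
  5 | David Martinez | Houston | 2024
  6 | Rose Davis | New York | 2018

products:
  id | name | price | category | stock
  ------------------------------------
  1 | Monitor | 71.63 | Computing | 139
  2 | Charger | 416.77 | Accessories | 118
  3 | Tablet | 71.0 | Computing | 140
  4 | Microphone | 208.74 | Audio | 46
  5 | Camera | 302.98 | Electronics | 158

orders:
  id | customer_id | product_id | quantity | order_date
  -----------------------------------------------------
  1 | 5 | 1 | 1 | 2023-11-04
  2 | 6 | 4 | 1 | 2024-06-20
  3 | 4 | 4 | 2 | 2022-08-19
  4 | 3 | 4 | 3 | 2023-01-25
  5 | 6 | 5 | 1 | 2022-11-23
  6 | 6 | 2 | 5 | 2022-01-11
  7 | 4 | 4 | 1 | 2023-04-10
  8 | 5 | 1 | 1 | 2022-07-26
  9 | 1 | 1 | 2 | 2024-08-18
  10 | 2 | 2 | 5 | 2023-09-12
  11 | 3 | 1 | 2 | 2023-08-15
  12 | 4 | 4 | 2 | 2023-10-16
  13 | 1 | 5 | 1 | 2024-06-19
SELECT name, price FROM products WHERE price < 253.05

Execution result:
name | price
Monitor | 71.63
Tablet | 71.00
Microphone | 208.74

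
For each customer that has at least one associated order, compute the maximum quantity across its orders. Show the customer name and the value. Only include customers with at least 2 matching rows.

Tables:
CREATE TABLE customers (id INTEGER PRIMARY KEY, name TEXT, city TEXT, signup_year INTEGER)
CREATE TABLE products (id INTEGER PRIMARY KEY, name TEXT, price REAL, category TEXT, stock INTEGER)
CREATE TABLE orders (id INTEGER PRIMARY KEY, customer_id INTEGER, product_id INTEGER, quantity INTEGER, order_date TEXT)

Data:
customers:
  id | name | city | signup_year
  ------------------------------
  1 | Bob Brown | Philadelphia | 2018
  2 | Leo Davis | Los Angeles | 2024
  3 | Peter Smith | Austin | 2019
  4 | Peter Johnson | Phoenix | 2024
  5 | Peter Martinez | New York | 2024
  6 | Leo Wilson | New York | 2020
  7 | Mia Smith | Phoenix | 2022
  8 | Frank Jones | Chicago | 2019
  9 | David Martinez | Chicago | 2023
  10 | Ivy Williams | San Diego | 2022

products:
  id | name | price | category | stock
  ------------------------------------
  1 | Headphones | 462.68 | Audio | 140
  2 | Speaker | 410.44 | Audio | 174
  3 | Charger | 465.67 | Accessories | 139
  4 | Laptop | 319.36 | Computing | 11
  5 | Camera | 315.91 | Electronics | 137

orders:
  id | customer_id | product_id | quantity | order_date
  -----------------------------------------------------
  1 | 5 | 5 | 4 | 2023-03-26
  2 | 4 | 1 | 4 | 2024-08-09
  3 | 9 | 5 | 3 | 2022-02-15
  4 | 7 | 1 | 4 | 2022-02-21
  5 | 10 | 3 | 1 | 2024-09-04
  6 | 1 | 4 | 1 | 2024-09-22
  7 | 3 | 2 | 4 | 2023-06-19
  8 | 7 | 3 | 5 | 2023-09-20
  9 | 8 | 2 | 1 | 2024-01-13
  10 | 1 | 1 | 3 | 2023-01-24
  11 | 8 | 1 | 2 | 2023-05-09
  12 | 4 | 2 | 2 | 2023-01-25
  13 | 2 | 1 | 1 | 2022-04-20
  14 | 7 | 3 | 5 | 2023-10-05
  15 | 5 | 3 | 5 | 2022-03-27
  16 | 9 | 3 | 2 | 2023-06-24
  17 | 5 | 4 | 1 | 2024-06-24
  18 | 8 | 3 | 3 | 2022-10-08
SELECT p.name, MAX(c.quantity) AS max_quantity FROM orders c JOIN customers p ON c.customer_id = p.id GROUP BY p.id, p.name HAVING COUNT(*) >= 2

Execution result:
name | max_quantity
Bob Brown | 3
Peter Johnson | 4
Peter Martinez | 5
Mia Smith | 5
Frank Jones | 3
David Martinez | 3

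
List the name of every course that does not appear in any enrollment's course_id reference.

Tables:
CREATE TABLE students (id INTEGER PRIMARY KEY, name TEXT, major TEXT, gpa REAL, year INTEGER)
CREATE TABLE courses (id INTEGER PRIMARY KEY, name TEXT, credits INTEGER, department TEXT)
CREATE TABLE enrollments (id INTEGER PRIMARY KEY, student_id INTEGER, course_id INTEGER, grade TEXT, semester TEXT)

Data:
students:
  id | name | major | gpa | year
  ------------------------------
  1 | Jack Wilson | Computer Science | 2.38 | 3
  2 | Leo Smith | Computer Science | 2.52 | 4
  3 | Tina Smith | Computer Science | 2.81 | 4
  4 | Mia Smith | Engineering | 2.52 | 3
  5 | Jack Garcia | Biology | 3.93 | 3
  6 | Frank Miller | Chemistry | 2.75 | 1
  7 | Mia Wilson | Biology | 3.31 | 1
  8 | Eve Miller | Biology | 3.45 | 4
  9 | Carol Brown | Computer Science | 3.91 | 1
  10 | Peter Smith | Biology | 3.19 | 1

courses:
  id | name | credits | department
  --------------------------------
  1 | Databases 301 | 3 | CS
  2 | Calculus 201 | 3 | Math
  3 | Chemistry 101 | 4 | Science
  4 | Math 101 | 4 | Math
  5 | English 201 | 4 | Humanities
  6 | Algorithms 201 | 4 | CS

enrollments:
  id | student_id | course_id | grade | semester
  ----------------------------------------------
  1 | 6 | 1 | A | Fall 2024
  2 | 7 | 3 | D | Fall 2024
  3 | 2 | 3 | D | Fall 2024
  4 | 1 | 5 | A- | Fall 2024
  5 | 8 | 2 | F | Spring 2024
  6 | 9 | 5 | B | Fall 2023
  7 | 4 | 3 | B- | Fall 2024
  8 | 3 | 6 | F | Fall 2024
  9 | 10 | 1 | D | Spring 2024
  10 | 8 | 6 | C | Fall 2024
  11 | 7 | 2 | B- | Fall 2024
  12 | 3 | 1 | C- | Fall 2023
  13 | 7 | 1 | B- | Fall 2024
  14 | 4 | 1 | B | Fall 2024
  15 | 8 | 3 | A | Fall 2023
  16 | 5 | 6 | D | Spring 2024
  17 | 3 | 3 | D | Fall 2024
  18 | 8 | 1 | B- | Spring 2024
SELECT p.name FROM courses p LEFT JOIN enrollments c ON c.course_id = p.id WHERE c.id IS NULL

Execution result:
Math 101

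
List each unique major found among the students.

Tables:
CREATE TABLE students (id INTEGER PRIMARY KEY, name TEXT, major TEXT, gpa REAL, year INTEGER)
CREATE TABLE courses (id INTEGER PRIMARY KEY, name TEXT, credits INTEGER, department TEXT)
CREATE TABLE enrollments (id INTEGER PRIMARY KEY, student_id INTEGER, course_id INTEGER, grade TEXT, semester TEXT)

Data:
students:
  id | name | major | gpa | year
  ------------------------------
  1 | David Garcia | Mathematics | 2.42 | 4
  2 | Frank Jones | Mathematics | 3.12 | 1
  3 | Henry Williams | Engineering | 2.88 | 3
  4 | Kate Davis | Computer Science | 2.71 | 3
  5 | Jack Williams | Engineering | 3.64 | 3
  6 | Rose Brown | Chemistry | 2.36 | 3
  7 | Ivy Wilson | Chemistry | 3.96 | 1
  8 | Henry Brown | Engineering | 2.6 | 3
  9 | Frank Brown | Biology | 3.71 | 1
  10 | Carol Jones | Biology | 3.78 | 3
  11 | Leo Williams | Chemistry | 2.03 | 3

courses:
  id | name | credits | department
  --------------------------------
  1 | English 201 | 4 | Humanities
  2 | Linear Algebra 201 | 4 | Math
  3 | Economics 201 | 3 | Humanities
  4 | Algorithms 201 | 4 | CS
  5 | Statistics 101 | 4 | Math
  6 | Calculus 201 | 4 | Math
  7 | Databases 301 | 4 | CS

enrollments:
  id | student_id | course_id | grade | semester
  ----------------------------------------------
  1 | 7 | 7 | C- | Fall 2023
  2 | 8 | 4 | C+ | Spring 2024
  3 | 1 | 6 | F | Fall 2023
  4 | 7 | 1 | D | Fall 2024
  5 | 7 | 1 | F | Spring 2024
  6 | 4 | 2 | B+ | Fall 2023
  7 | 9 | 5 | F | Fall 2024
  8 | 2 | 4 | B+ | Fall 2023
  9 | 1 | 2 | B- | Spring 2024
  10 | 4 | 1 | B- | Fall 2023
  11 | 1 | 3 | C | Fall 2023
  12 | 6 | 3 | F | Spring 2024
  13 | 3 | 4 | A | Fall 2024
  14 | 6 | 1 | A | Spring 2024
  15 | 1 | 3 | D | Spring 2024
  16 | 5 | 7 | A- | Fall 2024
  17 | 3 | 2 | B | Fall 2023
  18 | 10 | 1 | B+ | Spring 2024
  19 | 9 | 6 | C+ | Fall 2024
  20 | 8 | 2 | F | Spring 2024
SELECT DISTINCT major FROM students

Execution result:
major
Mathematics
Engineering
Computer Science
Chemistry
Biology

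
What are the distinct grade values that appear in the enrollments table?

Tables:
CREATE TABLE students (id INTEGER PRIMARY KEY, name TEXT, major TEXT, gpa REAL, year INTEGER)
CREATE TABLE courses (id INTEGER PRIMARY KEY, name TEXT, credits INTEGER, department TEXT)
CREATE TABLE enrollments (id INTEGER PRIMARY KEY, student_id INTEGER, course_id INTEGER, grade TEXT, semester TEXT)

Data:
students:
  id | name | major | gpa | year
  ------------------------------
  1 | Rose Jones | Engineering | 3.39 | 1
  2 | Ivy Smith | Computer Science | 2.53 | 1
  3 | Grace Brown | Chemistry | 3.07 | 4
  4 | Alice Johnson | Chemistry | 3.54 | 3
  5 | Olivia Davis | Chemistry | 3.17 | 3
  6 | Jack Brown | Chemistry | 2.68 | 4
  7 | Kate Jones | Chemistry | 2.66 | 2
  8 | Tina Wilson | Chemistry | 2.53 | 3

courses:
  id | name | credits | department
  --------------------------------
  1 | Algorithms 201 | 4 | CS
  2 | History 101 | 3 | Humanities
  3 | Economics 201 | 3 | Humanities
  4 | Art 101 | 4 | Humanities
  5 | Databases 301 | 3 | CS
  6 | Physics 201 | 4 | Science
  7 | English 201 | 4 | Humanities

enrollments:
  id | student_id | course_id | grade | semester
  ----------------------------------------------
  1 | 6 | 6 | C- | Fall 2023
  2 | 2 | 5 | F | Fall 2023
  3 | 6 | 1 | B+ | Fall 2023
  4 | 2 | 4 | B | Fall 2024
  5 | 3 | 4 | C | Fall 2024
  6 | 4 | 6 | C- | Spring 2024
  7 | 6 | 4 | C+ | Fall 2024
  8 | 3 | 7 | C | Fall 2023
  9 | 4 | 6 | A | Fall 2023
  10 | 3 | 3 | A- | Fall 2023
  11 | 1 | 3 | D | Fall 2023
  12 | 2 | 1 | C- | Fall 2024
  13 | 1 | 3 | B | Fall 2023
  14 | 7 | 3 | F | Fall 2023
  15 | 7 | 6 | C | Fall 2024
SELECT DISTINCT grade FROM enrollments

Execution result:
grade
C-
F
B+
B
C
C+
A
A-
D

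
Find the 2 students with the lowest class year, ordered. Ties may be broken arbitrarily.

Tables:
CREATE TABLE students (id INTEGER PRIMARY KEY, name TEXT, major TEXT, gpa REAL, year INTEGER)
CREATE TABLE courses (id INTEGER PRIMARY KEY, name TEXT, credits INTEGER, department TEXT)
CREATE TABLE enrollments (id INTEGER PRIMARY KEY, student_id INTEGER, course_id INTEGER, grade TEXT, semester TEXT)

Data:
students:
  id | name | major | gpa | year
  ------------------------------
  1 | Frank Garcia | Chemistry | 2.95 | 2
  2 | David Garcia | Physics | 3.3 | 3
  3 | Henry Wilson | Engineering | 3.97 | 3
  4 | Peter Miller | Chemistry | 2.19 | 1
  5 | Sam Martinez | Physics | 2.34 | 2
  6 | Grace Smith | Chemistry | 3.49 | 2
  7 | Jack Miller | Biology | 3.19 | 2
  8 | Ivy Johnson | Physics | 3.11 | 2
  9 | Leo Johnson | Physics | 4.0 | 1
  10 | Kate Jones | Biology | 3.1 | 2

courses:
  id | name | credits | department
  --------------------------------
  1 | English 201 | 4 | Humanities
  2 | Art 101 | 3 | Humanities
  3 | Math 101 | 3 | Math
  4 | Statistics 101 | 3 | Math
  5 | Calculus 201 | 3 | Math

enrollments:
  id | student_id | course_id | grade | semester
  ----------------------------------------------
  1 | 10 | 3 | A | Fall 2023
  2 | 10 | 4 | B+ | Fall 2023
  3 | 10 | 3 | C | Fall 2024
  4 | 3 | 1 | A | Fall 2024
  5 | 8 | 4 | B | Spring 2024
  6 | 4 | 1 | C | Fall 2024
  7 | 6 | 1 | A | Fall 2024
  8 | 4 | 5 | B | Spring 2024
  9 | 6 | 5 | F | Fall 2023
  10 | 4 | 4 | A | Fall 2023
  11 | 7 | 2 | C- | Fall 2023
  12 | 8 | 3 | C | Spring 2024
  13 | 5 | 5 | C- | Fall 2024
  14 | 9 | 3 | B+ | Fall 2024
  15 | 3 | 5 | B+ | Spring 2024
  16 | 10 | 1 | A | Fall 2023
SELECT name, year FROM students ORDER BY year ASC LIMIT 2

Execution result:
name | year
Peter Miller | 1
Leo Johnson | 1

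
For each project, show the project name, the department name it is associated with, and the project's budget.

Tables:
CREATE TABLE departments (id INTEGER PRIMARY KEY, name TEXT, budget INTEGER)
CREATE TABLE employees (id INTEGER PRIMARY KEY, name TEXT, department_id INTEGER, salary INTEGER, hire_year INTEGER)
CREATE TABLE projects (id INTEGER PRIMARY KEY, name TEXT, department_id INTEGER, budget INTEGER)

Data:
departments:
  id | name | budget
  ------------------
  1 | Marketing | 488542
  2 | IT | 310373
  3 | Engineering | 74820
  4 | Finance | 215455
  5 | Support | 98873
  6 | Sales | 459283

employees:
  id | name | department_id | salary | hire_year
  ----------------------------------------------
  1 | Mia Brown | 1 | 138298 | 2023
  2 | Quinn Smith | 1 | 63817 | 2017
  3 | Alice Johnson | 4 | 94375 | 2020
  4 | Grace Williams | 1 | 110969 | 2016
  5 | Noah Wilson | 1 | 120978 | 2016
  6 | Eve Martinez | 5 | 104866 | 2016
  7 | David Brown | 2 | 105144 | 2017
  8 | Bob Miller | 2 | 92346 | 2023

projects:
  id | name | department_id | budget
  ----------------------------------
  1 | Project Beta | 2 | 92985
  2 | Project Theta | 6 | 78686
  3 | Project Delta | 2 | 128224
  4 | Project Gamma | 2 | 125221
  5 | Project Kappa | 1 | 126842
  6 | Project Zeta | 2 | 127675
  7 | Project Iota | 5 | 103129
SELECT c.name, p.name AS department, c.budget FROM projects c JOIN departments p ON c.department_id = p.id

Execution result:
name | department | budget
Project Beta | IT | 92985
Project Theta | Sales | 78686
Project Delta | IT | 128224
Project Gamma | IT | 125221
Project Kappa | Marketing | 126842
Project Zeta | IT | 127675
Project Iota | Support | 103129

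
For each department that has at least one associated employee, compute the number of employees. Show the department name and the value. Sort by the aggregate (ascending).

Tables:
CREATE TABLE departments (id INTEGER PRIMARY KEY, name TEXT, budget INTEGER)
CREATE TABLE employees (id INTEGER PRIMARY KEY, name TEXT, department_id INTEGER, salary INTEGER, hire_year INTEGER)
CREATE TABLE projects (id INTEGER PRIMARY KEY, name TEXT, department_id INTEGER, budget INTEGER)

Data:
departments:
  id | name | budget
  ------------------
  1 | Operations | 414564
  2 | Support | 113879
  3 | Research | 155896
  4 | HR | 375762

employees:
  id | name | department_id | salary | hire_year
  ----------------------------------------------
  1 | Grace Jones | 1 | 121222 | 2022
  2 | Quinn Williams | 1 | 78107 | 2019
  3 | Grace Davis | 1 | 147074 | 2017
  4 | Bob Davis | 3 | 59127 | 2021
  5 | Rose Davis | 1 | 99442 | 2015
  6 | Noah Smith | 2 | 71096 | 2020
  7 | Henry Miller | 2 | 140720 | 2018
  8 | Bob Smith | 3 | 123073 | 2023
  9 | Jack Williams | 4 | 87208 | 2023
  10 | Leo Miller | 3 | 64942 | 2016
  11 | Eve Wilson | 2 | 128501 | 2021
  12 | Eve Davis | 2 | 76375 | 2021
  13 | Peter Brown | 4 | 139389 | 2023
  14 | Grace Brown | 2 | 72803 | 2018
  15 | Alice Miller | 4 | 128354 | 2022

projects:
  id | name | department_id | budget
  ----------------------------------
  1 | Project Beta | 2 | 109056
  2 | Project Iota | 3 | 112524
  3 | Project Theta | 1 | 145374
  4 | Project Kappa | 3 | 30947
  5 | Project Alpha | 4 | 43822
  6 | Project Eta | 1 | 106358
SELECT p.name, COUNT(*) AS n FROM employees c JOIN departments p ON c.department_id = p.id GROUP BY p.id, p.name ORDER BY n ASC

Execution result:
name | n
Research | 3
HR | 3
Operations | 4
Support | 5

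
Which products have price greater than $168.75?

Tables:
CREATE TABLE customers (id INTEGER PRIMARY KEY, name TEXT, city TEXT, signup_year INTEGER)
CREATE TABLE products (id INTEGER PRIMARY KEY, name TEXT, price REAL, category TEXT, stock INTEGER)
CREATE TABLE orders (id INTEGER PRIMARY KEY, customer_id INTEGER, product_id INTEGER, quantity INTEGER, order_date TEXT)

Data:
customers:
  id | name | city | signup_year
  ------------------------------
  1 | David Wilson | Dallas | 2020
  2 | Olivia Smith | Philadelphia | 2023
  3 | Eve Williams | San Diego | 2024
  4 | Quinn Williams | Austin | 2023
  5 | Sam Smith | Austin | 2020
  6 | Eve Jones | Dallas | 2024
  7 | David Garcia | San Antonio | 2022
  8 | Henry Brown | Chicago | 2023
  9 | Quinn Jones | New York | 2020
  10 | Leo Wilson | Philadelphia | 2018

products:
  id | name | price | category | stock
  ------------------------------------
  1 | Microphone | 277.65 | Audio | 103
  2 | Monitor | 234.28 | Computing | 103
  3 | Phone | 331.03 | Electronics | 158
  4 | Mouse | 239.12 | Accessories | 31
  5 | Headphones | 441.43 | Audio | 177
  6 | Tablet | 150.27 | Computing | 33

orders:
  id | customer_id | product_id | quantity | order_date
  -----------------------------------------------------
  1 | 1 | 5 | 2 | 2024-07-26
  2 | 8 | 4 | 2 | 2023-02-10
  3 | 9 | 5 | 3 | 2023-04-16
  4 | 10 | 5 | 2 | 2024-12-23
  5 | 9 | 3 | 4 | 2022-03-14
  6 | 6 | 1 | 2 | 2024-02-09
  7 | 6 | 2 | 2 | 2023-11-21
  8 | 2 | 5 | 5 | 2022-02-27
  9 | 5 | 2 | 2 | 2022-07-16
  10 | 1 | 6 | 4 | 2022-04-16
SELECT name, price FROM products WHERE price > 168.75

Execution result:
name | price
Microphone | 277.65
Monitor | 234.28
Phone | 331.03
Mouse | 239.12
Headphones | 441.43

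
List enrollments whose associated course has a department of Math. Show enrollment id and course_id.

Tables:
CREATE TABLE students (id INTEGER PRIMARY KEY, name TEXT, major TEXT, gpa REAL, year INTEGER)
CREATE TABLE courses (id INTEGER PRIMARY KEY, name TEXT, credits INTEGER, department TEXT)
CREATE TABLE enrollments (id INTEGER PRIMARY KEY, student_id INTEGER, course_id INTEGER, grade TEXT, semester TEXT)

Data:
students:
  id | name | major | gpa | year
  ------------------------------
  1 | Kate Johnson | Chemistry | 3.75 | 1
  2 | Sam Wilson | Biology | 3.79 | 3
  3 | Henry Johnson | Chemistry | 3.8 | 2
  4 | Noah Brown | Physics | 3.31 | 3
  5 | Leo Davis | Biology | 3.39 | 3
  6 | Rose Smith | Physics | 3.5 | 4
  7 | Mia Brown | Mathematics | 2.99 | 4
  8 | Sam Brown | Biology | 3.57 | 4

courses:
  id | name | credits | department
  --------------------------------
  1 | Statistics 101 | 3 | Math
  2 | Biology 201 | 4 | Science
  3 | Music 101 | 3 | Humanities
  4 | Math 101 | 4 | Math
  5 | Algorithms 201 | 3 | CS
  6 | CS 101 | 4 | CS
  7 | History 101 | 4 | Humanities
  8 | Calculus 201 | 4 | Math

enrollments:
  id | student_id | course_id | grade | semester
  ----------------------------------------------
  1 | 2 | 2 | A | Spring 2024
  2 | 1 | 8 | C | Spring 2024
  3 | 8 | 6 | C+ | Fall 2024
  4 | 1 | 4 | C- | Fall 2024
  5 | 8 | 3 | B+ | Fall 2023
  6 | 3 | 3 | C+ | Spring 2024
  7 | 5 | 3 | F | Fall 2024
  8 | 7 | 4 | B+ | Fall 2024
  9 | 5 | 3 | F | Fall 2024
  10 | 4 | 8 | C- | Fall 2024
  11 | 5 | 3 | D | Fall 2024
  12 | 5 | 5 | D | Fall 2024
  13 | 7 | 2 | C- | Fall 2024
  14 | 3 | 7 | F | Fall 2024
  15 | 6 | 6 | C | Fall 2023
SELECT id, course_id FROM enrollments WHERE course_id IN (SELECT id FROM courses WHERE department = 'Math')

Execution result:
id | course_id
2 | 8
4 | 4
8 | 4
10 | 8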